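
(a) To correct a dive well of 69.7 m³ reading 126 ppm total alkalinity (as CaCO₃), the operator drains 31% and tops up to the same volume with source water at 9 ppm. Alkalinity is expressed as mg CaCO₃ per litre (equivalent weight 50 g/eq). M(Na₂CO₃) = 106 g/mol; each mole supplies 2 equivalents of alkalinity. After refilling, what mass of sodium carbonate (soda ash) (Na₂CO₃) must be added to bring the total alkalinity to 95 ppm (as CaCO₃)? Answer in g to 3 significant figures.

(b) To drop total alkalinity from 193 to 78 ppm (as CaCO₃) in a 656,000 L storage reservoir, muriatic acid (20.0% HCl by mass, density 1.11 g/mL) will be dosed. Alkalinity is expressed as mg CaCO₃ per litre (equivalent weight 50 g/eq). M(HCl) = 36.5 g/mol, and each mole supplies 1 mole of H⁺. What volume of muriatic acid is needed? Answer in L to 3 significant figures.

(a) 389 g; (b) 248 L

(a) Volume: 69.7 m³ = 69,700 L.
(a) After draining 31% and refilling: 126 × 0.69 + 9 × 0.31 = 89.73 ppm.
(a) Deficit to target: 95 − 89.73 = 5.27 mg/L.
(a) As CaCO₃: 5.27 mg/L × 69,700 L = 367.3 g; ÷ 50 g/eq ÷ 2 = 3.673 mol Na₂CO₃.
(a) Mass: 3.673 × 106 = 389.4 g.

(b) Alkalinity to neutralize: (193 − 78) = 115 mg/L as CaCO₃ × 656,000 L = 75,440 g as CaCO₃.
(b) Equivalents of H⁺ required: 75,440 ÷ 50 g/eq = 1509 eq = 1509 mol HCl.
(b) Mass of HCl: 1509 × 36.5 = 55,070 g.
(b) Mass of 20.0% solution: 55,070 / 0.2 = 275,400 g.
(b) Volume: 275,400 g ÷ 1.11 g/mL = 248,100 mL.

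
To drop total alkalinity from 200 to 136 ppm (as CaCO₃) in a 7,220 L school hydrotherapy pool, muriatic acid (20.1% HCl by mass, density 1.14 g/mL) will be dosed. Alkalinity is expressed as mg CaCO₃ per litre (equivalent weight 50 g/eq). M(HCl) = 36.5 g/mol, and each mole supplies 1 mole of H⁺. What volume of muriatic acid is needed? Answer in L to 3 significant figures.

Alkalinity to neutralize: (200 − 136) = 64 mg/L as CaCO₃ × 7,220 L = 462.1 g as CaCO₃.
Equivalents of H⁺ required: 462.1 ÷ 50 g/eq = 9.242 eq = 9.242 mol HCl.
Mass of HCl: 9.242 × 36.5 = 337.3 g.
Mass of 20.1% solution: 337.3 / 0.201 = 1678 g.
Volume: 1678 g ÷ 1.14 g/mL = 1472 mL.

1.47 L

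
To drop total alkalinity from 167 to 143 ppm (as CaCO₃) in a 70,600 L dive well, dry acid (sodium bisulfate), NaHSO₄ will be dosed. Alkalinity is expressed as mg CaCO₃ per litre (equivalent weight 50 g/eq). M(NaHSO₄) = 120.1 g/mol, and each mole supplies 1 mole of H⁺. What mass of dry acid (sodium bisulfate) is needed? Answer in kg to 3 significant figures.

4.07 kg

Alkalinity to neutralize: (167 − 143) = 24 mg/L as CaCO₃ × 70,600 L = 1694 g as CaCO₃.
Equivalents of H⁺ required: 1694 ÷ 50 g/eq = 33.89 eq = 33.89 mol NaHSO₄.
Mass of NaHSO₄: 33.89 × 120.1 = 4070 g.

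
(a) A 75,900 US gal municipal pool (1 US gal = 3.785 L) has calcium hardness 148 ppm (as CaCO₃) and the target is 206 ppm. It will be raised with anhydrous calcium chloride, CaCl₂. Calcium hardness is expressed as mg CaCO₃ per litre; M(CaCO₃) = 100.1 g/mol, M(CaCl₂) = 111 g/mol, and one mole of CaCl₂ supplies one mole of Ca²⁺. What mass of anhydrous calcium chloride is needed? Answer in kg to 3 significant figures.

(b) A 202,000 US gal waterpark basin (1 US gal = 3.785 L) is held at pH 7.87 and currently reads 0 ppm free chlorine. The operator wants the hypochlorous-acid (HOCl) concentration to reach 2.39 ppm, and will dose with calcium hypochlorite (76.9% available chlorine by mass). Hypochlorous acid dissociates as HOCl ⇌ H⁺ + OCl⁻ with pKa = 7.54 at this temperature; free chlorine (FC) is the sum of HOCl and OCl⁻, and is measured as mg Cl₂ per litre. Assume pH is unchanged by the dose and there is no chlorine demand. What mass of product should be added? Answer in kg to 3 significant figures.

(a) Volume: 75,900 US gal × 3.785 L/gal = 287,282 L.
(a) Hardness to add: (206 − 148) = 58 mg/L as CaCO₃ × 287,282 L = 16,660 g as CaCO₃.
(a) Moles of Ca²⁺ (1 mol Ca²⁺ ≡ 1 mol CaCO₃): 16,660 / 100.1 g/mol = 166.5 mol.
(a) Mass of CaCl₂: 166.5 × 111 = 18,480 g.

(b) Volume: 202,000 US gal × 3.785 L/gal = 764,570 L.
(b) [OCl⁻]/[HOCl] = 10^(pH − pKa) = 10^(7.87 − 7.54) = 2.138; fraction as HOCl = 1/(1 + 2.138) = 0.3187.
(b) Free chlorine required for 2.39 ppm HOCl: 2.39 / 0.3187 = 7.5 ppm.
(b) FC to add: 7.5 − 0 = 7.5 mg/L as Cl₂.
(b) Cl₂ equivalent: 7.5 mg/L × 764,570 L = 5734 g.
(b) Product at 76.9% available Cl: 5734 / 0.769 = 7457 g.

(a) 18.5 kg; (b) 7.46 kg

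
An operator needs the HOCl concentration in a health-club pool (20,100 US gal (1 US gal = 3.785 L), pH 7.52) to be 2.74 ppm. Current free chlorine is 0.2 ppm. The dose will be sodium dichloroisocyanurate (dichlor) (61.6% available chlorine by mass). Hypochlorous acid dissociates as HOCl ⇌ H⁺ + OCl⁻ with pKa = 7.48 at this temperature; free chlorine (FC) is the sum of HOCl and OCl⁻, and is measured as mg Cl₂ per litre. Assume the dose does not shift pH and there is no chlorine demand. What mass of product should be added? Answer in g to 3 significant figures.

685 g

Volume: 20,100 US gal × 3.785 L/gal = 76,078 L.
[OCl⁻]/[HOCl] = 10^(pH − pKa) = 10^(7.52 − 7.48) = 1.096; fraction as HOCl = 1/(1 + 1.096) = 0.477.
Free chlorine required for 2.74 ppm HOCl: 2.74 / 0.477 = 5.744 ppm.
FC to add: 5.744 − 0.2 = 5.544 mg/L as Cl₂.
Cl₂ equivalent: 5.544 mg/L × 76,078 L = 421.8 g.
Product at 61.6% available Cl: 421.8 / 0.616 = 684.7 g.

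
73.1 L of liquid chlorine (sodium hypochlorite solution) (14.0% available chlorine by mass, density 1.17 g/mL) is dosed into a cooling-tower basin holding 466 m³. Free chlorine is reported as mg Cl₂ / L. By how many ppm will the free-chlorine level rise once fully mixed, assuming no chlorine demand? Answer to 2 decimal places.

Volume: 466 m³ = 466,000 L.
Mass of solution: 73.1 L × 1000 mL/L × 1.17 g/mL = 85,530 g.
Available chlorine delivered: 85,530 g × 0.14 = 11,970 g as Cl₂.
Concentration rise: 11,970 g / 466,000 L = 25.69 mg/L = 25.69 ppm.

25.69 ppm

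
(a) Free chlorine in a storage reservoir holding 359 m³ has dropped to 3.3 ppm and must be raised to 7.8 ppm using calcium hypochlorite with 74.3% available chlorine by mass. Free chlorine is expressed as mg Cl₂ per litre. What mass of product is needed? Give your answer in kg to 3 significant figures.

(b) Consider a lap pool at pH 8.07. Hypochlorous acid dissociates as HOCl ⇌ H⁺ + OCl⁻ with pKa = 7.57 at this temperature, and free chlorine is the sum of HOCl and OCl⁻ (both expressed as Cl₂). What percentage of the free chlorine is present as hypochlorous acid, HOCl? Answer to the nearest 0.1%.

(a) 2.17 kg; (b) 24.0%

(a) Volume: 359 m³ = 359,000 L.
(a) Chlorine deficit: 7.8 − 3.3 = 4.5 ppm = 4.5 mg/L as Cl₂.
(a) Cl₂ equivalent needed: 4.5 mg/L × 359,000 L = 1,616,000 mg = 1616 g.
(a) Product at 74.3% available chlorine: 1616 / 0.743 = 2174 g.

(b) [OCl⁻]/[HOCl] = 10^(pH − pKa) = 10^(8.07 − 7.57) = 10^0.50 = 3.162.
(b) Fraction as HOCl = 1 / (1 + 3.162) = 0.2403.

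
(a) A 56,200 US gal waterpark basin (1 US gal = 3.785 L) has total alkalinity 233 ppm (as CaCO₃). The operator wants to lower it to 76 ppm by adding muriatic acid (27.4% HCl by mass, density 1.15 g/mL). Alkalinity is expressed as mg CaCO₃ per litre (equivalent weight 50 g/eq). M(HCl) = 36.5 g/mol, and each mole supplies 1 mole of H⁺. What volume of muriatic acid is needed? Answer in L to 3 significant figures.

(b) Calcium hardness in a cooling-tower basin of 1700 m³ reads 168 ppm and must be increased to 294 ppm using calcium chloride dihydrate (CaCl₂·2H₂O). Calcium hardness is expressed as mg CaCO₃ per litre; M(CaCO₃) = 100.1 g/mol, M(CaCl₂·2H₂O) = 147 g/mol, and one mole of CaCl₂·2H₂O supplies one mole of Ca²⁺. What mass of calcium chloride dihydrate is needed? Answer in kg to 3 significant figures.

(a) Volume: 56,200 US gal × 3.785 L/gal = 212,717 L.
(a) Alkalinity to neutralize: (233 − 76) = 157 mg/L as CaCO₃ × 212,717 L = 33,400 g as CaCO₃.
(a) Equivalents of H⁺ required: 33,400 ÷ 50 g/eq = 667.9 eq = 667.9 mol HCl.
(a) Mass of HCl: 667.9 × 36.5 = 24,380 g.
(a) Mass of 27.4% solution: 24,380 / 0.274 = 88,980 g.
(a) Volume: 88,980 g ÷ 1.15 g/mL = 77,370 mL.

(b) Volume: 1700 m³ = 1,700,000 L.
(b) Hardness to add: (294 − 168) = 126 mg/L as CaCO₃ × 1,700,000 L = 214,200 g as CaCO₃.
(b) Moles of Ca²⁺ (1 mol Ca²⁺ ≡ 1 mol CaCO₃): 214,200 / 100.1 g/mol = 2140 mol.
(b) Mass of CaCl₂·2H₂O: 2140 × 147 = 314,600 g.

(a) 77.4 L; (b) 315 kg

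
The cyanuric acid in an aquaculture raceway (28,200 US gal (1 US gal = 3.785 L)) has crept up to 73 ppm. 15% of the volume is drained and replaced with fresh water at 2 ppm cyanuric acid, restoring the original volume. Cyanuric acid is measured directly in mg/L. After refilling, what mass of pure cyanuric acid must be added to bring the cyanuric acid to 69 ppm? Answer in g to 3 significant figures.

710 g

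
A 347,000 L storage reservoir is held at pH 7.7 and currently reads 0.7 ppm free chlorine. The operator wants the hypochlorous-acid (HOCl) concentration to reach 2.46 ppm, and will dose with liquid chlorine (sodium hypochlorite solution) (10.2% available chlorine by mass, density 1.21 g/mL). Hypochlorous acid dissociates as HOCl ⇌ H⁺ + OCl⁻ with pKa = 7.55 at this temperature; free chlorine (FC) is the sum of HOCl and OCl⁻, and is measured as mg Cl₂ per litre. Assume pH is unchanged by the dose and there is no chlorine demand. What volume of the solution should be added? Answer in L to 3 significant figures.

[OCl⁻]/[HOCl] = 10^(pH − pKa) = 10^(7.7 − 7.55) = 1.413; fraction as HOCl = 1/(1 + 1.413) = 0.4145.
Free chlorine required for 2.46 ppm HOCl: 2.46 / 0.4145 = 5.935 ppm.
FC to add: 5.935 − 0.7 = 5.235 mg/L as Cl₂.
Cl₂ equivalent: 5.235 mg/L × 347,000 L = 1816 g.
Product at 10.2% available Cl: 1816 / 0.102 = 17,810 g.
Volume: 17,810 g ÷ 1.21 g/mL = 14,720 mL.

14.7 L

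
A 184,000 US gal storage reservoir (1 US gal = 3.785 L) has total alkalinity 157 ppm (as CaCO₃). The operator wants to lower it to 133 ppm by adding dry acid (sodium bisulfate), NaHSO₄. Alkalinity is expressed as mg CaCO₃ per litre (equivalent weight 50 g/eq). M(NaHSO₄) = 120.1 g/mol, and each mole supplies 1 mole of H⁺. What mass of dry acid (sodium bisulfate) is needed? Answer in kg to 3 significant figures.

40.1 kg

Volume: 184,000 US gal × 3.785 L/gal = 696,440 L.
Alkalinity to neutralize: (157 − 133) = 24 mg/L as CaCO₃ × 696,440 L = 16,710 g as CaCO₃.
Equivalents of H⁺ required: 16,710 ÷ 50 g/eq = 334.3 eq = 334.3 mol NaHSO₄.
Mass of NaHSO₄: 334.3 × 120.1 = 40,150 g.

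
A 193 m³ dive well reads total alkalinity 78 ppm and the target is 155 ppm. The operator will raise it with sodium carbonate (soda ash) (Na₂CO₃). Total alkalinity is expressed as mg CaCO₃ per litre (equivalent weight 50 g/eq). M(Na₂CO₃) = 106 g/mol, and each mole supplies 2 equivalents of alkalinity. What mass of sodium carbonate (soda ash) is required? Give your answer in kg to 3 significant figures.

15.8 kg

Volume: 193 m³ = 193,000 L.
Alkalinity to add: (155 − 78) = 77 mg/L as CaCO₃ × 193,000 L = 14,860 g as CaCO₃.
Equivalents: 14,860 g ÷ 50 g/eq = 297.2 eq.
Each mole of Na₂CO₃ supplies 2 eq, so 297.2 / 2 = 148.6 mol.
Mass: 148.6 mol × 106 g/mol = 15,750 g.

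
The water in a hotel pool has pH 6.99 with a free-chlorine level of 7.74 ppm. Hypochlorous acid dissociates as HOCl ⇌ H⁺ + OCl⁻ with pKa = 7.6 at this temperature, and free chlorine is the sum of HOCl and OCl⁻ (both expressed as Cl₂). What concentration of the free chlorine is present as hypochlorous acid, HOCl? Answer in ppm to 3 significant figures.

[OCl⁻]/[HOCl] = 10^(pH − pKa) = 10^(6.99 − 7.6) = 10^-0.61 = 0.2455.
Fraction as HOCl = 1 / (1 + 0.2455) = 0.8029.
HOCl = 0.8029 × 7.74 ppm = 6.215 ppm.

6.21 ppm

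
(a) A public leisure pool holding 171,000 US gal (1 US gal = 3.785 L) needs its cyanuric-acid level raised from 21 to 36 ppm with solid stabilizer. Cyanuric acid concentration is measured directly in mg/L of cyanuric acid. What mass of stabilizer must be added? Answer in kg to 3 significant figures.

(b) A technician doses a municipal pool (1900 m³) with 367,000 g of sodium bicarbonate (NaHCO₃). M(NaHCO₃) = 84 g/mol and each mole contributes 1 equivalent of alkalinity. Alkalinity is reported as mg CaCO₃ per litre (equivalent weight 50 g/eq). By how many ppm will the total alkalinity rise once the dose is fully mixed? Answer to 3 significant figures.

(a) 9.71 kg; (b) 115 ppm

(a) Volume: 171,000 US gal × 3.785 L/gal = 647,235 L.
(a) CYA to add: (36 − 21) = 15 mg/L × 647,235 L = 9709 g cyanuric acid.

(b) Volume: 1900 m³ = 1,900,000 L.
(b) Moles of NaHCO₃: 367,000 g ÷ 84 g/mol = 4369 mol → 4369 eq of alkalinity.
(b) As CaCO₃: 4369 eq × 50 g/eq = 218,500 g.
(b) Rise: 218,500 g / 1,900,000 L × 1000 = 115 mg/L.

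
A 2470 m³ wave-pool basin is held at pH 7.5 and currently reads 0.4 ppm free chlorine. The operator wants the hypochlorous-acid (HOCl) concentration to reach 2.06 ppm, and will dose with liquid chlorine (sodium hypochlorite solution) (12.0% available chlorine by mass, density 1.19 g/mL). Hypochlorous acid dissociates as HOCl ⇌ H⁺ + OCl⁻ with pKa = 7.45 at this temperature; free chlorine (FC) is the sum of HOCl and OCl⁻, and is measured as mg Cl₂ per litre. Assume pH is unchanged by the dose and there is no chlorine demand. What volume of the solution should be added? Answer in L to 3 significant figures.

68.7 L

Volume: 2470 m³ = 2,470,000 L.
[OCl⁻]/[HOCl] = 10^(pH − pKa) = 10^(7.5 − 7.45) = 1.122; fraction as HOCl = 1/(1 + 1.122) = 0.4712.
Free chlorine required for 2.06 ppm HOCl: 2.06 / 0.4712 = 4.371 ppm.
FC to add: 4.371 − 0.4 = 3.971 mg/L as Cl₂.
Cl₂ equivalent: 3.971 mg/L × 2,470,000 L = 9809 g.
Product at 12.0% available Cl: 9809 / 0.12 = 81,740 g.
Volume: 81,740 g ÷ 1.19 g/mL = 68,690 mL.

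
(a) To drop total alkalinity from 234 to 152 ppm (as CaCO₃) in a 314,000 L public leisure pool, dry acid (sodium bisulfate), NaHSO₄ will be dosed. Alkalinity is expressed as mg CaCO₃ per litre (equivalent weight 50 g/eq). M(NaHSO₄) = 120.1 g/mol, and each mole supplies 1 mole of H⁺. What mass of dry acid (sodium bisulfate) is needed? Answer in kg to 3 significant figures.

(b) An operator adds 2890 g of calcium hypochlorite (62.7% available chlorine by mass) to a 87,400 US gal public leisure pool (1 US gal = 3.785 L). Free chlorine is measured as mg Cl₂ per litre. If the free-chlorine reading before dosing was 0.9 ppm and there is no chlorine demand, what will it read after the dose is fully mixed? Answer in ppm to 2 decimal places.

(a) 61.8 kg; (b) 6.38 ppm

(a) Alkalinity to neutralize: (234 − 152) = 82 mg/L as CaCO₃ × 314,000 L = 25,750 g as CaCO₃.
(a) Equivalents of H⁺ required: 25,750 ÷ 50 g/eq = 515 eq = 515 mol NaHSO₄.
(a) Mass of NaHSO₄: 515 × 120.1 = 61,850 g.

(b) Volume: 87,400 US gal × 3.785 L/gal = 330,809 L.
(b) Available chlorine delivered: 2890 g × 0.627 = 1812 g as Cl₂.
(b) Concentration rise: 1812 g / 330,809 L = 5.478 mg/L = 5.48 ppm.
(b) Final FC: 0.9 + 5.48 = 6.38 ppm.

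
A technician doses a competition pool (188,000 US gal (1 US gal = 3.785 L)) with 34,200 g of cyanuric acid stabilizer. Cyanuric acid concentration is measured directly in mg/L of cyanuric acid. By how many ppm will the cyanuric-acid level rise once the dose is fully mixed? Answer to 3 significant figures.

Volume: 188,000 US gal × 3.785 L/gal = 711,580 L.
Rise: 34,200 g / 711,580 L × 1000 = 48.06 mg/L.

48.1 ppm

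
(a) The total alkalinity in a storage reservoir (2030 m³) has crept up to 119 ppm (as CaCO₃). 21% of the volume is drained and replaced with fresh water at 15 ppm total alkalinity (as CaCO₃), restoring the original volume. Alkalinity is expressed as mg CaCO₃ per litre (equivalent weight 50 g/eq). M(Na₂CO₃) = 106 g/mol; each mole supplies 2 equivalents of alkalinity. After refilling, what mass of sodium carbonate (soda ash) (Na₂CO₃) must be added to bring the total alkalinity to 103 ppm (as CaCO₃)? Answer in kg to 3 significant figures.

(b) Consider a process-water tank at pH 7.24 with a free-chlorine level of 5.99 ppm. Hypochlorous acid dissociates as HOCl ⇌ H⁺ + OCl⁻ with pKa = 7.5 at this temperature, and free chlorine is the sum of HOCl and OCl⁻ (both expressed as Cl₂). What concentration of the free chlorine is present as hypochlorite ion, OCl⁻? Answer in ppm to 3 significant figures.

(a) Volume: 2030 m³ = 2,030,000 L.
(a) After draining 21% and refilling: 119 × 0.79 + 15 × 0.21 = 97.16 ppm.
(a) Deficit to target: 103 − 97.16 = 5.84 mg/L.
(a) As CaCO₃: 5.84 mg/L × 2,030,000 L = 11,860 g; ÷ 50 g/eq ÷ 2 = 118.6 mol Na₂CO₃.
(a) Mass: 118.6 × 106 = 12,570 g.

(b) [OCl⁻]/[HOCl] = 10^(pH − pKa) = 10^(7.24 − 7.5) = 10^-0.26 = 0.5495.
(b) Fraction as HOCl = 1 / (1 + 0.5495) = 0.6454.
(b) OCl⁻ = (1 − 0.6454) × 5.99 ppm = 2.124 ppm.

(a) 12.6 kg; (b) 2.12 ppm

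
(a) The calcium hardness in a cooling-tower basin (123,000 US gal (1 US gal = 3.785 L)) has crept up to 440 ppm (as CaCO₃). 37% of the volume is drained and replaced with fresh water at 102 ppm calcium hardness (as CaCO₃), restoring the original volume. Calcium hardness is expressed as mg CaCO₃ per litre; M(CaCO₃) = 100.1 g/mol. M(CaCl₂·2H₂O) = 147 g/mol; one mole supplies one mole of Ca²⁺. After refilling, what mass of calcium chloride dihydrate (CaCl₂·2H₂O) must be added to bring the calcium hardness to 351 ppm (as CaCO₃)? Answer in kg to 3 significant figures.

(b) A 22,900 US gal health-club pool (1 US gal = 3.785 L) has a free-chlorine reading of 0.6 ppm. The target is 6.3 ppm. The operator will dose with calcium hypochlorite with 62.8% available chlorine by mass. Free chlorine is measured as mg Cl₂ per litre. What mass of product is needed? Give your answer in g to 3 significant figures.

(a) 24.7 kg; (b) 787 g

(a) Volume: 123,000 US gal × 3.785 L/gal = 465,555 L.
(a) After draining 37% and refilling: 440 × 0.63 + 102 × 0.37 = 314.94 ppm.
(a) Deficit to target: 351 − 314.94 = 36.06 mg/L.
(a) As CaCO₃: 36.06 mg/L × 465,555 L = 16,790 g; ÷ 100.1 = 167.7 mol Ca²⁺.
(a) Mass: 167.7 × 147 = 24,650 g.

(b) Volume: 22,900 US gal × 3.785 L/gal = 86,676 L.
(b) Chlorine deficit: 6.3 − 0.6 = 5.7 ppm = 5.7 mg/L as Cl₂.
(b) Cl₂ equivalent needed: 5.7 mg/L × 86,676 L = 494,100 mg = 494.1 g.
(b) Product at 62.8% available chlorine: 494.1 / 0.628 = 786.7 g.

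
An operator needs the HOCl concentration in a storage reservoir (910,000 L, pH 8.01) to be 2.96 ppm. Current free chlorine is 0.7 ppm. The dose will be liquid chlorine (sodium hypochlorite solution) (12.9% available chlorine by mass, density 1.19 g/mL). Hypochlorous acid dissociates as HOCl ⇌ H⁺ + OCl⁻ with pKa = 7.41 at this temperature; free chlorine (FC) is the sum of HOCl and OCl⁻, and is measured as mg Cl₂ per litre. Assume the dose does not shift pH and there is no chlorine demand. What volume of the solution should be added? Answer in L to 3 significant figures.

83.3 L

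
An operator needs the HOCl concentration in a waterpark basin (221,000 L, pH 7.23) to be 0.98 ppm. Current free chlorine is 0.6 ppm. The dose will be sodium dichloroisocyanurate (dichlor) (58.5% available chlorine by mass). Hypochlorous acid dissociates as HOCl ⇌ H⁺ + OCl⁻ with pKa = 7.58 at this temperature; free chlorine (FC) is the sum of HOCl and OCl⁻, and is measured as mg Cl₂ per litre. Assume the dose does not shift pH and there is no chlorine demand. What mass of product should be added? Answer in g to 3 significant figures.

[OCl⁻]/[HOCl] = 10^(pH − pKa) = 10^(7.23 − 7.58) = 0.4467; fraction as HOCl = 1/(1 + 0.4467) = 0.6912.
Free chlorine required for 0.98 ppm HOCl: 0.98 / 0.6912 = 1.418 ppm.
FC to add: 1.418 − 0.6 = 0.8177 mg/L as Cl₂.
Cl₂ equivalent: 0.8177 mg/L × 221,000 L = 180.7 g.
Product at 58.5% available Cl: 180.7 / 0.585 = 308.9 g.

309 g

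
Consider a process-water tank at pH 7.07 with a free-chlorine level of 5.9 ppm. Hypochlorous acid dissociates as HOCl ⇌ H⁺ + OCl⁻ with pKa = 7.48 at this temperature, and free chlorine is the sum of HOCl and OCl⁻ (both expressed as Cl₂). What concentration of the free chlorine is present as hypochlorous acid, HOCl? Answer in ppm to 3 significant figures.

4.25 ppm

[OCl⁻]/[HOCl] = 10^(pH − pKa) = 10^(7.07 − 7.48) = 10^-0.41 = 0.389.
Fraction as HOCl = 1 / (1 + 0.389) = 0.7199.
HOCl = 0.7199 × 5.9 ppm = 4.248 ppm.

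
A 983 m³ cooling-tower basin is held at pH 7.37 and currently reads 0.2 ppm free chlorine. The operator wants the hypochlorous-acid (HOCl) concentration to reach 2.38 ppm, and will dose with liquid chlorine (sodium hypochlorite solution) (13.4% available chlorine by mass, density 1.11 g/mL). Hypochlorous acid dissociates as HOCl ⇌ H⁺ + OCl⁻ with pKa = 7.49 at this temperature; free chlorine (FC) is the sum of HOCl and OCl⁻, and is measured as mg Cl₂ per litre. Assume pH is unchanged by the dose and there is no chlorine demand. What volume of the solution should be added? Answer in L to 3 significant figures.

26.3 L

Volume: 983 m³ = 983,000 L.
[OCl⁻]/[HOCl] = 10^(pH − pKa) = 10^(7.37 − 7.49) = 0.7586; fraction as HOCl = 1/(1 + 0.7586) = 0.5686.
Free chlorine required for 2.38 ppm HOCl: 2.38 / 0.5686 = 4.185 ppm.
FC to add: 4.185 − 0.2 = 3.985 mg/L as Cl₂.
Cl₂ equivalent: 3.985 mg/L × 983,000 L = 3918 g.
Product at 13.4% available Cl: 3918 / 0.134 = 29,240 g.
Volume: 29,240 g ÷ 1.11 g/mL = 26,340 mL.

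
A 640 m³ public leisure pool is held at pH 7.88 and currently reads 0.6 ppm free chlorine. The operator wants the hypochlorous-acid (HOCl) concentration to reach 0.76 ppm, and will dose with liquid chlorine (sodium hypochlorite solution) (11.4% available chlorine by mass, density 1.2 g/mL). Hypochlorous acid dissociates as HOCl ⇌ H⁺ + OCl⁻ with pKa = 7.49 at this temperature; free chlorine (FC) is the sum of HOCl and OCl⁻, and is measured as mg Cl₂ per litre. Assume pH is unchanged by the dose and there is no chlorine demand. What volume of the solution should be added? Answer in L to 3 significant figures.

9.48 L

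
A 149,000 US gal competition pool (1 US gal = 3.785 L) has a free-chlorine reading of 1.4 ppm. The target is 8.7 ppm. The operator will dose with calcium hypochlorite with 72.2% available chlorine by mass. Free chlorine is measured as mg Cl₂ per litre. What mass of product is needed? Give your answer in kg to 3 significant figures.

Volume: 149,000 US gal × 3.785 L/gal = 563,965 L.
Chlorine deficit: 8.7 − 1.4 = 7.3 ppm = 7.3 mg/L as Cl₂.
Cl₂ equivalent needed: 7.3 mg/L × 563,965 L = 4,117,000 mg = 4117 g.
Product at 72.2% available chlorine: 4117 / 0.722 = 5702 g.

5.70 kg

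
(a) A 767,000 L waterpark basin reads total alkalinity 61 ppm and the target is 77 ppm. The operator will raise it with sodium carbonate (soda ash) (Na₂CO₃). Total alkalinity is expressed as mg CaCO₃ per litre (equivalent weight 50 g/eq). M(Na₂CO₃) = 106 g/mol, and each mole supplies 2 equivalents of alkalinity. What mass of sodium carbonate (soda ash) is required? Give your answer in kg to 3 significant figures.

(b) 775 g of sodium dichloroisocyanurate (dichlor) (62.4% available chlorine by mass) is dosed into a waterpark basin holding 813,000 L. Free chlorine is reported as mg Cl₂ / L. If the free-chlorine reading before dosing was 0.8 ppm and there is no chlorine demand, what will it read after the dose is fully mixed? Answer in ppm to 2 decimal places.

(a) Alkalinity to add: (77 − 61) = 16 mg/L as CaCO₃ × 767,000 L = 12,270 g as CaCO₃.
(a) Equivalents: 12,270 g ÷ 50 g/eq = 245.4 eq.
(a) Each mole of Na₂CO₃ supplies 2 eq, so 245.4 / 2 = 122.7 mol.
(a) Mass: 122.7 mol × 106 g/mol = 13,010 g.

(b) Available chlorine delivered: 775 g × 0.624 = 483.6 g as Cl₂.
(b) Concentration rise: 483.6 g / 813,000 L = 0.5948 mg/L = 0.59 ppm.
(b) Final FC: 0.8 + 0.59 = 1.39 ppm.

(a) 13.0 kg; (b) 1.39 ppm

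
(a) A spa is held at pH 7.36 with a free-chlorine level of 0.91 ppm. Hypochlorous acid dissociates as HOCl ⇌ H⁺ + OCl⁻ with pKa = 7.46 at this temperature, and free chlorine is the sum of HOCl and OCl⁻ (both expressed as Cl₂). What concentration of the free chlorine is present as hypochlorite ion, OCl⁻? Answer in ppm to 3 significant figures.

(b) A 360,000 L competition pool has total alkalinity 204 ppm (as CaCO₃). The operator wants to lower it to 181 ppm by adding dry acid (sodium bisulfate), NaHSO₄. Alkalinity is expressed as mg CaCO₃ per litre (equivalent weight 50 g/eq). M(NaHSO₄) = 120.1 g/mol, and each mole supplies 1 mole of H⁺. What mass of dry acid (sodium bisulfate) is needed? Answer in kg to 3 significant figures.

(a) 0.403 ppm; (b) 19.9 kg

(a) [OCl⁻]/[HOCl] = 10^(pH − pKa) = 10^(7.36 − 7.46) = 10^-0.10 = 0.7943.
(a) Fraction as HOCl = 1 / (1 + 0.7943) = 0.5573.
(a) OCl⁻ = (1 − 0.5573) × 0.91 ppm = 0.4028 ppm.

(b) Alkalinity to neutralize: (204 − 181) = 23 mg/L as CaCO₃ × 360,000 L = 8280 g as CaCO₃.
(b) Equivalents of H⁺ required: 8280 ÷ 50 g/eq = 165.6 eq = 165.6 mol NaHSO₄.
(b) Mass of NaHSO₄: 165.6 × 120.1 = 19,890 g.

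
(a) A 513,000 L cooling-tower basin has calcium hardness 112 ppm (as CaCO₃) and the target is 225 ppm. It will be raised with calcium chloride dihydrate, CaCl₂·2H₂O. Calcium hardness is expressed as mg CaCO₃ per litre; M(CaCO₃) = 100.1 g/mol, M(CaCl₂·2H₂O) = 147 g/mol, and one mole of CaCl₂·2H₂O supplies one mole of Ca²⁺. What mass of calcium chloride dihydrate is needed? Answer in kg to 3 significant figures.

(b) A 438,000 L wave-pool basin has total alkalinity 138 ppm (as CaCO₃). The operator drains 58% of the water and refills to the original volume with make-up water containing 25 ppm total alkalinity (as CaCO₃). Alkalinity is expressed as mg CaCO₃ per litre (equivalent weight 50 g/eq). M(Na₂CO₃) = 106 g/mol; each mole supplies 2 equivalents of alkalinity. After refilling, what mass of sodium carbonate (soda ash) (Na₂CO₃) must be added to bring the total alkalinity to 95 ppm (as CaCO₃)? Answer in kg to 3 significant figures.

(a) Hardness to add: (225 − 112) = 113 mg/L as CaCO₃ × 513,000 L = 57,970 g as CaCO₃.
(a) Moles of Ca²⁺ (1 mol Ca²⁺ ≡ 1 mol CaCO₃): 57,970 / 100.1 g/mol = 579.1 mol.
(a) Mass of CaCl₂·2H₂O: 579.1 × 147 = 85,130 g.

(b) After draining 58% and refilling: 138 × 0.42 + 25 × 0.58 = 72.46 ppm.
(b) Deficit to target: 95 − 72.46 = 22.54 mg/L.
(b) As CaCO₃: 22.54 mg/L × 438,000 L = 9873 g; ÷ 50 g/eq ÷ 2 = 98.73 mol Na₂CO₃.
(b) Mass: 98.73 × 106 = 10,460 g.

(a) 85.1 kg; (b) 10.5 kg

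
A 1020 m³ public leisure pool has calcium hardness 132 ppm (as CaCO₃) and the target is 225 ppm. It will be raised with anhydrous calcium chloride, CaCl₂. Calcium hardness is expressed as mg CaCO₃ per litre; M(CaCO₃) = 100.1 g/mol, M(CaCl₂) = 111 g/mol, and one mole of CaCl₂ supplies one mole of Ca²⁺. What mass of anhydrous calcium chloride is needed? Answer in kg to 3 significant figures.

105 kg

Volume: 1020 m³ = 1,020,000 L.
Hardness to add: (225 − 132) = 93 mg/L as CaCO₃ × 1,020,000 L = 94,860 g as CaCO₃.
Moles of Ca²⁺ (1 mol Ca²⁺ ≡ 1 mol CaCO₃): 94,860 / 100.1 g/mol = 947.7 mol.
Mass of CaCl₂: 947.7 × 111 = 105,200 g.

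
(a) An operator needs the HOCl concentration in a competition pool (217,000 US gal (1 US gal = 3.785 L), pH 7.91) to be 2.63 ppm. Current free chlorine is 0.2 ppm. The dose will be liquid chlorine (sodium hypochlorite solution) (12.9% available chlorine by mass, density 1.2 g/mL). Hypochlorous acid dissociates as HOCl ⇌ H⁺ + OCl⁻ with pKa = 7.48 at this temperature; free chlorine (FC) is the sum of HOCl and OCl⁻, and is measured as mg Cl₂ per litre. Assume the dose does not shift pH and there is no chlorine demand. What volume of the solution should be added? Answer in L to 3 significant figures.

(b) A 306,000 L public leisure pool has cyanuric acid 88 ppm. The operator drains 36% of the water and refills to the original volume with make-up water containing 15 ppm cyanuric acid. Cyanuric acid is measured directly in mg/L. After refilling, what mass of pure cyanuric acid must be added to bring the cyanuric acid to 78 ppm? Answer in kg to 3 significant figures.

(a) Volume: 217,000 US gal × 3.785 L/gal = 821,345 L.
(a) [OCl⁻]/[HOCl] = 10^(pH − pKa) = 10^(7.91 − 7.48) = 2.692; fraction as HOCl = 1/(1 + 2.692) = 0.2709.
(a) Free chlorine required for 2.63 ppm HOCl: 2.63 / 0.2709 = 9.709 ppm.
(a) FC to add: 9.709 − 0.2 = 9.509 mg/L as Cl₂.
(a) Cl₂ equivalent: 9.509 mg/L × 821,345 L = 7810 g.
(a) Product at 12.9% available Cl: 7810 / 0.129 = 60,540 g.
(a) Volume: 60,540 g ÷ 1.2 g/mL = 50,450 mL.

(b) After draining 36% and refilling: 88 × 0.64 + 15 × 0.36 = 61.72 ppm.
(b) Deficit to target: 78 − 61.72 = 16.28 mg/L.
(b) Mass: 16.28 mg/L × 306,000 L = 4982 g cyanuric acid.

(a) 50.5 L; (b) 4.98 kg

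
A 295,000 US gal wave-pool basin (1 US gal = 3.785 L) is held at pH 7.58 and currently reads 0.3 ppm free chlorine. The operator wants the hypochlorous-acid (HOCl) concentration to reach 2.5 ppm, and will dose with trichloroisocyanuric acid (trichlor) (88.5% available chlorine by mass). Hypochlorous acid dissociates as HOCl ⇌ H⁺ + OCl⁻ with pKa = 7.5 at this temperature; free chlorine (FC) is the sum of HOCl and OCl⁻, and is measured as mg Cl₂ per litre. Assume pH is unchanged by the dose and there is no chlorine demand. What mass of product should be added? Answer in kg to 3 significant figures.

Volume: 295,000 US gal × 3.785 L/gal = 1,116,575 L.
[OCl⁻]/[HOCl] = 10^(pH − pKa) = 10^(7.58 − 7.5) = 1.202; fraction as HOCl = 1/(1 + 1.202) = 0.4541.
Free chlorine required for 2.5 ppm HOCl: 2.5 / 0.4541 = 5.506 ppm.
FC to add: 5.506 − 0.3 = 5.206 mg/L as Cl₂.
Cl₂ equivalent: 5.206 mg/L × 1,116,575 L = 5813 g.
Product at 88.5% available Cl: 5813 / 0.885 = 6568 g.

6.57 kg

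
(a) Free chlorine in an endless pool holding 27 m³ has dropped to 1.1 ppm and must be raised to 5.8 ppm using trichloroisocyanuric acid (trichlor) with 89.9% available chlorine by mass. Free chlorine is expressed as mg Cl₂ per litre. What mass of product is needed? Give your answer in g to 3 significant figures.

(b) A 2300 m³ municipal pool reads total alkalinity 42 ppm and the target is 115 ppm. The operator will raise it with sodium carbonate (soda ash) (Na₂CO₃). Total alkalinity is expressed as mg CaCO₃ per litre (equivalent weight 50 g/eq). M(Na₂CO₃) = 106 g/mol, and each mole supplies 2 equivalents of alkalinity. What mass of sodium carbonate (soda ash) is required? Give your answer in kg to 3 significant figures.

(a) Volume: 27 m³ = 27,000 L.
(a) Chlorine deficit: 5.8 − 1.1 = 4.7 ppm = 4.7 mg/L as Cl₂.
(a) Cl₂ equivalent needed: 4.7 mg/L × 27,000 L = 126,900 mg = 126.9 g.
(a) Product at 89.9% available chlorine: 126.9 / 0.899 = 141.2 g.

(b) Volume: 2300 m³ = 2,300,000 L.
(b) Alkalinity to add: (115 − 42) = 73 mg/L as CaCO₃ × 2,300,000 L = 167,900 g as CaCO₃.
(b) Equivalents: 167,900 g ÷ 50 g/eq = 3358 eq.
(b) Each mole of Na₂CO₃ supplies 2 eq, so 3358 / 2 = 1679 mol.
(b) Mass: 1679 mol × 106 g/mol = 178,000 g.

(a) 141 g; (b) 178 kg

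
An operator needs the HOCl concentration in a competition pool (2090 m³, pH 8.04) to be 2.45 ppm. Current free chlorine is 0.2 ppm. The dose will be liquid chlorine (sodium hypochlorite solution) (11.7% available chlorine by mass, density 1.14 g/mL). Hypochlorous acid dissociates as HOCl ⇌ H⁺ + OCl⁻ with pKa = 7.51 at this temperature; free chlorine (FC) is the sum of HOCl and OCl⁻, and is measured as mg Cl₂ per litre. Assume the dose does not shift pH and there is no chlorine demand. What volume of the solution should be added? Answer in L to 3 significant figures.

Volume: 2090 m³ = 2,090,000 L.
[OCl⁻]/[HOCl] = 10^(pH − pKa) = 10^(8.04 − 7.51) = 3.388; fraction as HOCl = 1/(1 + 3.388) = 0.2279.
Free chlorine required for 2.45 ppm HOCl: 2.45 / 0.2279 = 10.75 ppm.
FC to add: 10.75 − 0.2 = 10.55 mg/L as Cl₂.
Cl₂ equivalent: 10.55 mg/L × 2,090,000 L = 22,050 g.
Product at 11.7% available Cl: 22,050 / 0.117 = 188,500 g.
Volume: 188,500 g ÷ 1.14 g/mL = 165,300 mL.

165 L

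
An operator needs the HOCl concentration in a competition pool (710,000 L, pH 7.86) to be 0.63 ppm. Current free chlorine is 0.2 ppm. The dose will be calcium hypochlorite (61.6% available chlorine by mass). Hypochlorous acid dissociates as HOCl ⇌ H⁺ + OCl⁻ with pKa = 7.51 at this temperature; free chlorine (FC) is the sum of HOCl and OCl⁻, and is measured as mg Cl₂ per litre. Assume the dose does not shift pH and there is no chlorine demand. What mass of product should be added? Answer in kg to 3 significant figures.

2.12 kg

[OCl⁻]/[HOCl] = 10^(pH − pKa) = 10^(7.86 − 7.51) = 2.239; fraction as HOCl = 1/(1 + 2.239) = 0.3088.
Free chlorine required for 0.63 ppm HOCl: 0.63 / 0.3088 = 2.04 ppm.
FC to add: 2.04 − 0.2 = 1.84 mg/L as Cl₂.
Cl₂ equivalent: 1.84 mg/L × 710,000 L = 1307 g.
Product at 61.6% available Cl: 1307 / 0.616 = 2121 g.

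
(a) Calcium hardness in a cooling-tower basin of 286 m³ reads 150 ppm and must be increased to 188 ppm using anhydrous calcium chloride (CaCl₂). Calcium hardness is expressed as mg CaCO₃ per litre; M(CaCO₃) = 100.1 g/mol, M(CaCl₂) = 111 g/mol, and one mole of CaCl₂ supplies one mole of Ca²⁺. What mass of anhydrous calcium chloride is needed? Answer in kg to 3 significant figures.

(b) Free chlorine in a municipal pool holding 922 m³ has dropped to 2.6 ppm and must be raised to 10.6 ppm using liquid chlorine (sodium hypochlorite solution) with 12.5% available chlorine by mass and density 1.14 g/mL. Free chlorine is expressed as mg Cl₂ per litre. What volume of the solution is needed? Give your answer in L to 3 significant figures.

(a) 12.1 kg; (b) 51.8 L

(a) Volume: 286 m³ = 286,000 L.
(a) Hardness to add: (188 − 150) = 38 mg/L as CaCO₃ × 286,000 L = 10,870 g as CaCO₃.
(a) Moles of Ca²⁺ (1 mol Ca²⁺ ≡ 1 mol CaCO₃): 10,870 / 100.1 g/mol = 108.6 mol.
(a) Mass of CaCl₂: 108.6 × 111 = 12,050 g.

(b) Volume: 922 m³ = 922,000 L.
(b) Chlorine deficit: 10.6 − 2.6 = 8 ppm = 8 mg/L as Cl₂.
(b) Cl₂ equivalent needed: 8 mg/L × 922,000 L = 7,376,000 mg = 7376 g.
(b) Product at 12.5% available chlorine: 7376 / 0.125 = 59,010 g.
(b) Volume at density 1.14 g/mL: 59,010 g ÷ 1.14 g/mL = 51,760 mL.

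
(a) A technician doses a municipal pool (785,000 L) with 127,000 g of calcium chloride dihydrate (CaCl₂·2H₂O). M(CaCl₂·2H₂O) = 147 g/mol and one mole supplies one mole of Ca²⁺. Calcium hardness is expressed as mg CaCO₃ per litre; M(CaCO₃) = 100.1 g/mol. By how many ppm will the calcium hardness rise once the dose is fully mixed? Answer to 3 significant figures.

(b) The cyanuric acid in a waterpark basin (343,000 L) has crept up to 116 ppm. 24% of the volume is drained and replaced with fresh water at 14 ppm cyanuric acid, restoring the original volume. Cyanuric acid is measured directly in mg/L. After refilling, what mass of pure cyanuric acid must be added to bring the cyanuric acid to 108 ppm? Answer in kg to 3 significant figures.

(a) Moles of Ca²⁺: 127,000 g ÷ 147 g/mol = 863.9 mol.
(a) As CaCO₃: 863.9 mol × 100.1 g/mol = 86,480 g.
(a) Rise: 86,480 g / 785,000 L × 1000 = 110.2 mg/L.

(b) After draining 24% and refilling: 116 × 0.76 + 14 × 0.24 = 91.52 ppm.
(b) Deficit to target: 108 − 91.52 = 16.48 mg/L.
(b) Mass: 16.48 mg/L × 343,000 L = 5653 g cyanuric acid.

(a) 110 ppm; (b) 5.65 kg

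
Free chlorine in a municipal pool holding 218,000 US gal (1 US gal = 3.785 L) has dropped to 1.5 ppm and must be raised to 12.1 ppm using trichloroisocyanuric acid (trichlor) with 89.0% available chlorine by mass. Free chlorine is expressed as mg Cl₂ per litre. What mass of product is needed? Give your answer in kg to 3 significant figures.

Volume: 218,000 US gal × 3.785 L/gal = 825,130 L.
Chlorine deficit: 12.1 − 1.5 = 10.6 ppm = 10.6 mg/L as Cl₂.
Cl₂ equivalent needed: 10.6 mg/L × 825,130 L = 8,746,000 mg = 8746 g.
Product at 89.0% available chlorine: 8746 / 0.89 = 9827 g.

9.83 kg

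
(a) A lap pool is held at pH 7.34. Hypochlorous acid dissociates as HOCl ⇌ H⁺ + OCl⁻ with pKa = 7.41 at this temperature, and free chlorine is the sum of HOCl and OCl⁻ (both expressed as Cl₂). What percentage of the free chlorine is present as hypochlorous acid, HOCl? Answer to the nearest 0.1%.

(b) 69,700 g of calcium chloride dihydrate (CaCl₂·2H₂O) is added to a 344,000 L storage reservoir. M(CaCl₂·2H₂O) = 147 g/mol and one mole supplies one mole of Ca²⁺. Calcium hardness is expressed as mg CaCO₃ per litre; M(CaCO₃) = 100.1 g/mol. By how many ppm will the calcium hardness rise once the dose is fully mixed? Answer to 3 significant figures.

(a) 54.0%; (b) 138 ppm

(a) [OCl⁻]/[HOCl] = 10^(pH − pKa) = 10^(7.34 − 7.41) = 10^-0.07 = 0.8511.
(a) Fraction as HOCl = 1 / (1 + 0.8511) = 0.5402.

(b) Moles of Ca²⁺: 69,700 g ÷ 147 g/mol = 474.1 mol.
(b) As CaCO₃: 474.1 mol × 100.1 g/mol = 47,460 g.
(b) Rise: 47,460 g / 344,000 L × 1000 = 138 mg/L.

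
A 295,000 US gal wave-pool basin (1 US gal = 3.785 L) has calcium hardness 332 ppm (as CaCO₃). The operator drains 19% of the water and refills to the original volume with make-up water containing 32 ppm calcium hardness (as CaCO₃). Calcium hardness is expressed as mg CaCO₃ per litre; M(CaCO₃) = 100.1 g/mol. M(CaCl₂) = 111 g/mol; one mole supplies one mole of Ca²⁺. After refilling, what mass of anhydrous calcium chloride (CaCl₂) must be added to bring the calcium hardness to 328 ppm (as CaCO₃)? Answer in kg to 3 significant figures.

Volume: 295,000 US gal × 3.785 L/gal = 1,116,575 L.
After draining 19% and refilling: 332 × 0.81 + 32 × 0.19 = 275 ppm.
Deficit to target: 328 − 275 = 53 mg/L.
As CaCO₃: 53 mg/L × 1,116,575 L = 59,180 g; ÷ 100.1 = 591.2 mol Ca²⁺.
Mass: 591.2 × 111 = 65,620 g.

65.6 kg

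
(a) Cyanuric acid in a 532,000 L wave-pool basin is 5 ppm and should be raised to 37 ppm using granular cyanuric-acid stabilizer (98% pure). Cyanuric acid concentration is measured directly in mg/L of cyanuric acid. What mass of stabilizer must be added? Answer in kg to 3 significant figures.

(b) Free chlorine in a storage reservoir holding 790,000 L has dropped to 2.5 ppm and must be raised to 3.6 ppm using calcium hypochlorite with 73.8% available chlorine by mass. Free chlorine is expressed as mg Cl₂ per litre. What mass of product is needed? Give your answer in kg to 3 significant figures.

(a) CYA to add: (37 − 5) = 32 mg/L × 532,000 L = 17,020 g cyanuric acid.
(a) At 98% purity: 17,020 / 0.98 = 17,370 g product.

(b) Chlorine deficit: 3.6 − 2.5 = 1.1 ppm = 1.1 mg/L as Cl₂.
(b) Cl₂ equivalent needed: 1.1 mg/L × 790,000 L = 869,000 mg = 869 g.
(b) Product at 73.8% available chlorine: 869 / 0.738 = 1178 g.

(a) 17.4 kg; (b) 1.18 kg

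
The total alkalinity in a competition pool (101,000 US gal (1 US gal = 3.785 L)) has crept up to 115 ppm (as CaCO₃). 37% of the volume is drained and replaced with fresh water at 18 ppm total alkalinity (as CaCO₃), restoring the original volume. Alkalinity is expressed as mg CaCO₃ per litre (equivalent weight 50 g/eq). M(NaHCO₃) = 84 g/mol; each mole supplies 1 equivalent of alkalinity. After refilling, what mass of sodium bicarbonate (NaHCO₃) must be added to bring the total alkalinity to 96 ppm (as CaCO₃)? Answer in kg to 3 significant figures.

Volume: 101,000 US gal × 3.785 L/gal = 382,285 L.
After draining 37% and refilling: 115 × 0.63 + 18 × 0.37 = 79.11 ppm.
Deficit to target: 96 − 79.11 = 16.89 mg/L.
As CaCO₃: 16.89 mg/L × 382,285 L = 6457 g; ÷ 50 g/eq ÷ 1 = 129.1 mol NaHCO₃.
Mass: 129.1 × 84 = 10,850 g.

10.8 kg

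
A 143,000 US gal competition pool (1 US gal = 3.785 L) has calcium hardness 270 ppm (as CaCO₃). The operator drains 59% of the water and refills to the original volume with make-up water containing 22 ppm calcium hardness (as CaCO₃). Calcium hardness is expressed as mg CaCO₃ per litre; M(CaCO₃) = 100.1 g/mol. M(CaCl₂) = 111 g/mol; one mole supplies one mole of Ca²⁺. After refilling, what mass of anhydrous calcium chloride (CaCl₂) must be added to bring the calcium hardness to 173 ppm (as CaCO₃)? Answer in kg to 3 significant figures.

Volume: 143,000 US gal × 3.785 L/gal = 541,255 L.
After draining 59% and refilling: 270 × 0.41 + 22 × 0.59 = 123.68 ppm.
Deficit to target: 173 − 123.68 = 49.32 mg/L.
As CaCO₃: 49.32 mg/L × 541,255 L = 26,690 g; ÷ 100.1 = 266.7 mol Ca²⁺.
Mass: 266.7 × 111 = 29,600 g.

29.6 kg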